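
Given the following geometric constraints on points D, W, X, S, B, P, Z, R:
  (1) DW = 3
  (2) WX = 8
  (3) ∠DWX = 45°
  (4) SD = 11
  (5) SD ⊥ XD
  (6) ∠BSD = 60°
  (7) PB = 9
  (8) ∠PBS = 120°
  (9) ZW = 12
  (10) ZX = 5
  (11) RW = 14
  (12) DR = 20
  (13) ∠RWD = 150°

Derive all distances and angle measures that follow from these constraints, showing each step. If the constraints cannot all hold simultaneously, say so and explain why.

These constraints are not satisfiable: by the triangle inequality in triangle WDR, (1) DW = 3 and (11) RW = 14 force DR ≤ 3 + 14 = 17, but (12) says DR = 20. No planar figure meets all of them, so nothing further can be derived.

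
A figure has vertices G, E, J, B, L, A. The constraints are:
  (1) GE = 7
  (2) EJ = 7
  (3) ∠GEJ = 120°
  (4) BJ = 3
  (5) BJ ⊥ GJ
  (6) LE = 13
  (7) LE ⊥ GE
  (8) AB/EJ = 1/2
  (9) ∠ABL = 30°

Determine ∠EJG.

Step 1: By the law of cosines on triangle JEG: JG² = 7² + 7² − 2·7·7·cos(120°) = 147, so JG = 7·√3.
Step 2: By the inverse law of cosines on triangle EJG: cos(∠EJG) = (7² + (7·√3)² − 7²) / (2·7·7·√3) = 147/169.74 = 0.866, so ∠EJG = 30°.

Therefore, the measure of angle ∠EJG = 30°.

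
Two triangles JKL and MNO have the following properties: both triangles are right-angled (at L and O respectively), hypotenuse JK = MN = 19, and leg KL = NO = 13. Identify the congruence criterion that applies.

The given information matches HL: The hypotenuse and one leg of two right triangles are equal (Hypotenuse-Leg).

HL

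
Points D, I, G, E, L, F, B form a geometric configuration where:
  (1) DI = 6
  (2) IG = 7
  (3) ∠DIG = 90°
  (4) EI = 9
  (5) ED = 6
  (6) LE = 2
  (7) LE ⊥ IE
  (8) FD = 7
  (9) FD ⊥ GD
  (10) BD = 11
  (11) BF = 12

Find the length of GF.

Step 1: By the law of cosines on triangle GID: GD² = 7² + 6² − 2·7·6·cos(90°) = 85, so GD = √85.
Step 2: By the law of cosines on triangle GDF: GF² = √85² + 7² − 2·√85·7·cos(90°) = 134, so GF = √134.

Therefore, the length of GF = √134.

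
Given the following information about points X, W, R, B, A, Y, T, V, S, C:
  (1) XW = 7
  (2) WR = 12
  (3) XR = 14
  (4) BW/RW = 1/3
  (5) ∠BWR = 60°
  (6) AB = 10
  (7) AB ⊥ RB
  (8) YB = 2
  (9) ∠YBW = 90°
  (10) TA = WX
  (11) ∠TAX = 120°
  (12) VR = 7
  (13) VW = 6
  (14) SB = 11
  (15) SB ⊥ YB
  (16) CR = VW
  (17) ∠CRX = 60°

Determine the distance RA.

From the given relations: BW = 1/3·RW = 1/3·12 = 4.
Step 1: By the law of cosines on triangle BWR: BR² = 4² + 12² − 2·4·12·cos(60°) = 112, so BR = 4·√7.
Step 2: By the law of cosines on triangle RBA: RA² = (4·√7)² + 10² − 2·4·√7·10·cos(90°) = 212, so RA = 2·√53.

Therefore, the length of RA = 2·√53.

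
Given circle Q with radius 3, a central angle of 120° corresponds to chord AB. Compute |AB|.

Drop a perpendicular from the center to the chord, bisecting both the chord and the central angle.
Each half-chord = r sin(θ/2) = 3 sin(60°).
The full chord = 2 × 3 × sin(60°) = 3*sqrt(3).

3*sqrt(3)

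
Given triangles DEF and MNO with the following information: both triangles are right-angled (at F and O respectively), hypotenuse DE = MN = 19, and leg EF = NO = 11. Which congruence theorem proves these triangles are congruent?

The given information matches HL: The hypotenuse and one leg of two right triangles are equal (Hypotenuse-Leg).

HL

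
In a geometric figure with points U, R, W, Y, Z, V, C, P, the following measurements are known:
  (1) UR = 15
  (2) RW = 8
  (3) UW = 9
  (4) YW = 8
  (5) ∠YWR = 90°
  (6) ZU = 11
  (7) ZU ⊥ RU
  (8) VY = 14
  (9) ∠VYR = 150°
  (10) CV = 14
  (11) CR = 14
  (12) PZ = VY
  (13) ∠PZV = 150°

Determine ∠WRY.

Step 1: By the law of cosines on triangle RWY: RY² = 8² + 8² − 2·8·8·cos(90°) = 128, so RY = 8·√2.
Step 2: By the inverse law of cosines on triangle WRY: cos(∠WRY) = (8² + (8·√2)² − 8²) / (2·8·8·√2) = 128/181.02 = 0.7071, so ∠WRY = 45°.

Therefore, the measure of angle ∠WRY = 45°.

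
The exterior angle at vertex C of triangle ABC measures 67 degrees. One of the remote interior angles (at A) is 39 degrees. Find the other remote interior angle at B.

The exterior angle theorem states that an exterior angle equals the sum of the two non-adjacent interior angles.
So 67 = 39 + angle B, which gives angle B = 67 - 39 = 28 degrees.

28 degrees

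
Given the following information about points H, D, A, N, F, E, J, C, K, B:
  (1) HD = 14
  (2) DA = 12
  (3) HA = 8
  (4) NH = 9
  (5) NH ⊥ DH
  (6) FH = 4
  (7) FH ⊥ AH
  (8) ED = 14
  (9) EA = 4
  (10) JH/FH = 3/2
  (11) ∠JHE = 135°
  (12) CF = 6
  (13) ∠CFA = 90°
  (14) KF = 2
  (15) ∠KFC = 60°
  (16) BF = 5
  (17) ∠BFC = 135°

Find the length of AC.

Step 1: By the law of cosines on triangle FHA: FA² = 4² + 8² − 2·4·8·cos(90°) = 80, so FA = 4·√5.
Step 2: By the law of cosines on triangle AFC: AC² = (4·√5)² + 6² − 2·4·√5·6·cos(90°) = 116, so AC = 2·√29.

Therefore, the length of AC = 2·√29.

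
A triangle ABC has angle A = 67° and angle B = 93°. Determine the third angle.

angle C = 180 - 67 - 93 = 20 degrees.

20 degrees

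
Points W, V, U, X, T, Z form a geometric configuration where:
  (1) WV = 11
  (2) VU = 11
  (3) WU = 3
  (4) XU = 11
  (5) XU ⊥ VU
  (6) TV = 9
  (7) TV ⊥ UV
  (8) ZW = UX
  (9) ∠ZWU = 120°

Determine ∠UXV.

Step 1: By the law of cosines on triangle XUV: XV² = 11² + 11² − 2·11·11·cos(90°) = 242, so XV = 11·√2.
Step 2: By the inverse law of cosines on triangle UXV: cos(∠UXV) = (11² + (11·√2)² − 11²) / (2·11·11·√2) = 242/342.24 = 0.7071, so ∠UXV = 45°.

Therefore, the measure of angle ∠UXV = 45°.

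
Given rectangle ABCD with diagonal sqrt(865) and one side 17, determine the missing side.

Using the Pythagorean theorem: d^2 = a^2 + b^2
b^2 = d^2 - a^2
b^2 = 865 - 289
b^2 = 576
b = sqrt(576) = 24

24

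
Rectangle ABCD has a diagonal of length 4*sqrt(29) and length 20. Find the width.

Using the Pythagorean theorem: d^2 = a^2 + b^2
b^2 = d^2 - a^2
b^2 = 464 - 400
b^2 = 64
b = sqrt(64) = 8

8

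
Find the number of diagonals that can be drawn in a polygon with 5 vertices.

Each of the 5 vertices connects to 2 non-adjacent vertices via diagonals.
Total connections = 5 × 2 = 10, but each diagonal is counted twice.
Number of diagonals = 10 / 2 = 5.

5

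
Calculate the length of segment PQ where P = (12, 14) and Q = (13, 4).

The horizontal distance is |13 - 12| = 1 and the vertical distance is |4 - 14| = 10.
By the Pythagorean theorem, d = sqrt(1^2 + 10^2) = sqrt(101).

sqrt(101)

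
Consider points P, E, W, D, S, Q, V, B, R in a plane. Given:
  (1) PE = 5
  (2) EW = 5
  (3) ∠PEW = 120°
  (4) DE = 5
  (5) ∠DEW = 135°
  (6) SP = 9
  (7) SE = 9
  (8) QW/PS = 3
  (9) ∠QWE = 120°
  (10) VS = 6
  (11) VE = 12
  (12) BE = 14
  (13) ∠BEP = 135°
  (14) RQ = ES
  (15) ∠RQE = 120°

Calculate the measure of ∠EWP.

Step 1: By the law of cosines on triangle WEP: WP² = 5² + 5² − 2·5·5·cos(120°) = 75, so WP = 5·√3.
Step 2: By the inverse law of cosines on triangle EWP: cos(∠EWP) = (5² + (5·√3)² − 5²) / (2·5·5·√3) = 75/86.6 = 0.866, so ∠EWP = 30°.

Therefore, the measure of angle ∠EWP = 30°.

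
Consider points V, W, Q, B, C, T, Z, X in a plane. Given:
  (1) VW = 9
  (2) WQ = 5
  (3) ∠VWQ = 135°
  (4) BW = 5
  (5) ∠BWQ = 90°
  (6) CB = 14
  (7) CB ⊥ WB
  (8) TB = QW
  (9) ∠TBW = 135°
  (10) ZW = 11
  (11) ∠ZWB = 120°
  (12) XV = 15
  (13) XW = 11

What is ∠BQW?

Step 1: By the law of cosines on triangle QWB: QB² = 5² + 5² − 2·5·5·cos(90°) = 50, so QB = 5·√2.
Step 2: By the inverse law of cosines on triangle BQW: cos(∠BQW) = ((5·√2)² + 5² − 5²) / (2·5·√2·5) = 50/70.71 = 0.7071, so ∠BQW = 45°.

Therefore, the measure of angle ∠BQW = 45°.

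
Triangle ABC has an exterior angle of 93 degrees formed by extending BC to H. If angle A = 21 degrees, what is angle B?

The exterior angle theorem states that an exterior angle equals the sum of the two non-adjacent interior angles.
So 93 = 21 + angle B, which gives angle B = 93 - 21 = 72 degrees.

72 degrees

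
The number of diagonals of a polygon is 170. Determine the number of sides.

Using d = n(n - 3)/2, we solve 170 = n(n - 3)/2.
So n(n - 3) = 340.
Testing n = 20: 20 * 17 = 340 = 340. Correct.
The polygon has 20 sides.

20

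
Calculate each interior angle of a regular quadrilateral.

Each interior angle of a regular n-gon is (n - 2) * 180 / n.
For n = 4: (4 - 2) * 180 / 4 = 360/4 = 90 degrees.

90 degrees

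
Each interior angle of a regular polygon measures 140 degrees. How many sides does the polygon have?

The exterior angle is the supplement of the interior angle: 180 - 140 = 40 degrees.
Since the exterior angles of any convex polygon sum to 360 degrees, the number of sides is 360 / 40 = 9.

9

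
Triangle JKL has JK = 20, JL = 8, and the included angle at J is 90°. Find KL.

By the law of cosines: KL^2 = JK^2 + JL^2 - 2*JK*JL*cos(J)
KL^2 = 20^2 + 8^2 - 2*20*8*cos(90°)
KL^2 = 400 + 64 - 320*(0)
KL^2 = 464
KL = 4*sqrt(29)

4*sqrt(29)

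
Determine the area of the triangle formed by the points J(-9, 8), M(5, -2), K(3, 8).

Using the Shoelace formula for a triangle:
Area = (1/2)|x0(y1 - y2) + x1(y2 - y0) + x2(y0 - y1)|
Area = (1/2)|-9(-2 - 8) + 5(8 - 8) + 3(8 - -2)|
Area = (1/2)|90 + 0 + 30|
Area = (1/2)|120|
Area = (1/2)(120)
Area = 60

60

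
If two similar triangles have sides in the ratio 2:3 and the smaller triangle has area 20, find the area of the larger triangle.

The ratio of areas of similar triangles = (side ratio)^2.
Side ratio = 2:3, so area ratio = 4:9.
Area of the larger triangle / Area of the smaller triangle = 9/4
Area of the larger triangle = 20 * 9/4 = 45

45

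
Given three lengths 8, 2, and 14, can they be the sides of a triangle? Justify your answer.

The longest side is 14. The other two sides sum to 2 + 8 = 10.
Since 10 ≤ 14, the two shorter sides cannot reach around to close the triangle.

No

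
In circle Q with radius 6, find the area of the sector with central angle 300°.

Sector area = π(6²)(5/6) = 30*pi

30*pi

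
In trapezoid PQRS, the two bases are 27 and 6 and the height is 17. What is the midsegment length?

The midsegment of a trapezoid = (base1 + base2) / 2
midsegment = (27 + 6) / 2
midsegment = 33 / 2
midsegment = 33/2

33/2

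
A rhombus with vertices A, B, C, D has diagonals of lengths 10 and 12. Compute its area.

Area of a rhombus = (d1 * d2) / 2
Area = (10 * 12) / 2
Area = 120 / 2
Area = 60

60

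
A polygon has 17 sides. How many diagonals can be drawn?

The number of diagonals in an n-gon is n(n - 3)/2.
For n = 17: 17(17 - 3)/2 = 17 × 14 / 2 = 119.

119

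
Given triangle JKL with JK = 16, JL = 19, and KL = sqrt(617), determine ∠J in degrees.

cos(J) = (16² + 19² - (sqrt(617))²) / (2 × 16 × 19) = 0, so J = arccos(0) = 90°.

90°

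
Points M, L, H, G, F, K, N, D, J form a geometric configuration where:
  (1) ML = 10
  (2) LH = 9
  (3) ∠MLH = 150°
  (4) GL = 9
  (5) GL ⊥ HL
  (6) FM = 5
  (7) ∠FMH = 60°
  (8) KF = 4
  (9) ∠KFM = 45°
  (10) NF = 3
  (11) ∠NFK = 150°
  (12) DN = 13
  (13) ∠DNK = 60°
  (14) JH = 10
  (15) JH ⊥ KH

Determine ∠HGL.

Step 1: By the law of cosines on triangle GLH: GH² = 9² + 9² − 2·9·9·cos(90°) = 162, so GH = 9·√2.
Step 2: By the inverse law of cosines on triangle HGL: cos(∠HGL) = ((9·√2)² + 9² − 9²) / (2·9·√2·9) = 162/229.1 = 0.7071, so ∠HGL = 45°.

Therefore, the measure of angle ∠HGL = 45°.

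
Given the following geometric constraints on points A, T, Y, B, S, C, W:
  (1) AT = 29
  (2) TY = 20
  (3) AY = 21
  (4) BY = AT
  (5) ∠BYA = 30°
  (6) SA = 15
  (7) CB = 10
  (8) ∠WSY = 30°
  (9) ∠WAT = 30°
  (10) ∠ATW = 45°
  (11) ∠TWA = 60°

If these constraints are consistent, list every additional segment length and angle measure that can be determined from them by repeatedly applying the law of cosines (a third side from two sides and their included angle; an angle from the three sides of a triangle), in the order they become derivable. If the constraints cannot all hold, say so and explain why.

These constraints are not satisfiable: (9), (10) and (11) are the three interior angles of triangle WAT, which must sum to 180°, but 30° + 45° + 60° = 135°. No planar figure meets all of them, so nothing further can be derived.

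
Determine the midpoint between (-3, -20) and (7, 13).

The midpoint is the point halfway along the segment.
Move half the horizontal distance: -3 + (7 - -3)/2 = -3 + 10/2 = 2
Move half the vertical distance: -20 + (13 - -20)/2 = -20 + 33/2 = -7/2
Midpoint = (2, -7/2)

(2, -7/2)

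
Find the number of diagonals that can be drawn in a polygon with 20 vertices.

The number of diagonals in an n-gon is n(n - 3)/2.
For n = 20: 20(20 - 3)/2 = 20 × 17 / 2 = 170.

170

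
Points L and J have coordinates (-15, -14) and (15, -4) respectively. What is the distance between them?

d = sqrt((15 - -15)^2 + (-4 - -14)^2)
d = sqrt(30^2 + 10^2)
d = sqrt(900 + 100)
d = sqrt(1000) = 10*sqrt(10)

10*sqrt(10)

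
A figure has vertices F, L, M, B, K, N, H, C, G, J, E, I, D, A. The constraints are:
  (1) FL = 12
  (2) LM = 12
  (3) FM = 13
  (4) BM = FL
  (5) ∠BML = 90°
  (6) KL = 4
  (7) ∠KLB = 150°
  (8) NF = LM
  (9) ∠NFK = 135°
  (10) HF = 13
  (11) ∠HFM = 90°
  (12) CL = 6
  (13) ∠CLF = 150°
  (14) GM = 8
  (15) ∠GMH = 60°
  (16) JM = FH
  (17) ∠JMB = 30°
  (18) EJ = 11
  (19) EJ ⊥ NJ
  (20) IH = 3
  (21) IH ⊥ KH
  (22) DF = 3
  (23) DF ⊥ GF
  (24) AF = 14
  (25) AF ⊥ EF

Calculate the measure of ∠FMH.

Step 1: By the law of cosines on triangle MFH: MH² = 13² + 13² − 2·13·13·cos(90°) = 338, so MH = 13·√2.
Step 2: By the inverse law of cosines on triangle FMH: cos(∠FMH) = (13² + (13·√2)² − 13²) / (2·13·13·√2) = 338/478 = 0.7071, so ∠FMH = 45°.

Therefore, the measure of angle ∠FMH = 45°.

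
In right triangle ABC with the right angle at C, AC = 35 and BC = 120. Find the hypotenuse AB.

AB = sqrt(35^2 + 120^2) = sqrt(15625) = 125

125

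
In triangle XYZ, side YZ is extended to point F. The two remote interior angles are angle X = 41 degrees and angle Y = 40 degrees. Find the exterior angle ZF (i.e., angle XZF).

Exterior angle = 41 + 40 = 81 degrees (exterior angle theorem).

81 degrees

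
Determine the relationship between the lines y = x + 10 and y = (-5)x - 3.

Slope of line 1: m1 = 1
Slope of line 2: m2 = -5
m1 != m2 and m1*m2 = -5 != -1. Neither.

Neither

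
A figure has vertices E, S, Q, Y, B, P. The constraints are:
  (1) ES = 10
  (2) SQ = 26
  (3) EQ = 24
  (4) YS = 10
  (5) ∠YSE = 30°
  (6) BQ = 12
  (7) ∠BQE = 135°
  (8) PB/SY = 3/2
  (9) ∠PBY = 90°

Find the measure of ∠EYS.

Step 1: By the law of cosines on triangle YSE: YE² = 10² + 10² − 2·10·10·cos(30°) = 26.79, so YE ≈ 5.18.
Step 2: By the inverse law of cosines on triangle EYS: cos(∠EYS) = (5.18² + 10² − 10²) / (2·5.18·10) = 26.79/103.53 = 0.2588, so ∠EYS = 75°.

Therefore, the measure of angle ∠EYS = 75°.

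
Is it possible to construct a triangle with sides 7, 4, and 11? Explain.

Check the triangle inequality: 7 + 4 = 11 ≤ 11.
Since the sum of two sides does not exceed the third, no triangle can be formed.

No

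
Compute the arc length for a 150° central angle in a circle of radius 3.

Arc length = 2πr × θ/360
= 2π × 3 × 5/12
= 5*pi/2

5*pi/2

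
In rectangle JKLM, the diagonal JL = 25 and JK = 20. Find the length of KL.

b = sqrt(d^2 - a^2) = sqrt(625 - 400) = sqrt(225) = 15

15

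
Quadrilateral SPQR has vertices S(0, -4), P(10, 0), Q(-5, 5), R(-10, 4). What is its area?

The Shoelace formula works by pairing each vertex with the next (cycling back to the first).
For each pair, compute x_i*y_(i+1) - x_(i+1)*y_i:
  (0*0 - 10*-4) = 40
  (10*5 - -5*0) = 50
  (-5*4 - -10*5) = 30
  (-10*-4 - 0*4) = 40
Taking half the absolute value of the total: Area = (1/2)(160) = 80.

80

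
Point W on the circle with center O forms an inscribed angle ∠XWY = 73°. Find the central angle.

Central angle = 2 × 73° = 146° (inscribed angle theorem).

146°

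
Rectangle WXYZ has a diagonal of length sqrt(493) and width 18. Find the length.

Using the Pythagorean theorem: d^2 = a^2 + b^2
b^2 = d^2 - a^2
b^2 = 493 - 324
b^2 = 169
b = sqrt(169) = 13

13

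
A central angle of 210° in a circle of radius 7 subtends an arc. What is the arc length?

Arc length = 2πr × θ/360
= 2π × 7 × 7/12
= 49*pi/6

49*pi/6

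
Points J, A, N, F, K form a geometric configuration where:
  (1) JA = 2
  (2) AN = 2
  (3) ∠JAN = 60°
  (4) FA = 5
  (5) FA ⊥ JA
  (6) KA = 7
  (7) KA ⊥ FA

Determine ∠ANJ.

Step 1: By the law of cosines on triangle NAJ: NJ² = 2² + 2² − 2·2·2·cos(60°) = 4, so NJ = 2.
Step 2: By the inverse law of cosines on triangle ANJ: cos(∠ANJ) = (2² + 2² − 2²) / (2·2·2) = 4/8 = 0.5, so ∠ANJ = 60°.

Therefore, the measure of angle ∠ANJ = 60°.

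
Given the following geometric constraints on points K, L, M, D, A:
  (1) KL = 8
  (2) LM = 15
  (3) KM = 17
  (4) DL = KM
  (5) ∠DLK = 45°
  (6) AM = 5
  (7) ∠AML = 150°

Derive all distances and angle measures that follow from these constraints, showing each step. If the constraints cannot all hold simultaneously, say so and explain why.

The constraints are consistent.

From the given relations:
  DL = KM = 17

Step 1: From KL = 8, LD = 17, and ∠KLD = 45°, by the law of cosines:
  KD² = KL² + LD² - 2·KL·LD·cos(45°) = 64 + 289 - 192.3 = 160.7
  KD ≈ 12.68

Step 2: From LM = 15, MA = 5, and ∠LMA = 150°, by the law of cosines:
  LA² = LM² + MA² - 2·LM·MA·cos(150°) = 225 + 25 + 129.9 = 379.9
  LA ≈ 19.49

Step 3: From KL = 8, KM = 17, LM = 15, by the inverse law of cosines:
  cos(∠LKM) = (KL² + KM² - LM²) / (2·KL·KM)
  ∠LKM = 61.93°

Step 4: From LK = 8, LM = 15, KM = 17, by the inverse law of cosines:
  cos(∠KLM) = (LK² + LM² - KM²) / (2·LK·LM)
  ∠KLM = 90°

Step 5: From MK = 17, ML = 15, KL = 8, by the inverse law of cosines:
  cos(∠KML) = (MK² + ML² - KL²) / (2·MK·ML)
  ∠KML = 28.07°

Step 6: From KD = 12.68, KL = 8, DL = 17, by the inverse law of cosines:
  cos(∠DKL) = (KD² + KL² - DL²) / (2·KD·KL)
  ∠DKL = 108.49°

Step 7: From LA = 19.49, LM = 15, AM = 5, by the inverse law of cosines:
  cos(∠ALM) = (LA² + LM² - AM²) / (2·LA·LM)
  ∠ALM = 7.37°

Step 8: From DK = 12.68, DL = 17, KL = 8, by the inverse law of cosines:
  cos(∠KDL) = (DK² + DL² - KL²) / (2·DK·DL)
  ∠KDL = 26.51°

Step 9: From AL = 19.49, AM = 5, LM = 15, by the inverse law of cosines:
  cos(∠LAM) = (AL² + AM² - LM²) / (2·AL·AM)
  ∠LAM = 22.63°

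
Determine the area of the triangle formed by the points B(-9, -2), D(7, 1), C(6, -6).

Shoelace: Area = (1/2)|-9(1--6) + 7(-6--2) + 6(-2-1)| = (1/2)(109) = 109/2

109/2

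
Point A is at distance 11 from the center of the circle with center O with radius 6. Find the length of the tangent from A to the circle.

Let T be the point of tangency. Then OT ⊥ AT (radius ⊥ tangent).
In right triangle OTA: OA² = OT² + AT²
11² = 6² + AT²
AT² = 85, AT = sqrt(85)

sqrt(85)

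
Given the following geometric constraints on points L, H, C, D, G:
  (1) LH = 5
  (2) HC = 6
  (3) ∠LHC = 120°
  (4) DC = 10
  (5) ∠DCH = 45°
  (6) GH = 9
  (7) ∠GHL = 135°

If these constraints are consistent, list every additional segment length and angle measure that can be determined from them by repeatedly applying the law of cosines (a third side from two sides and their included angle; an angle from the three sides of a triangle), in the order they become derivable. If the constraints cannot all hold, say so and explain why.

The constraints are consistent. Derivable facts, in order:
After 1 step:
- HD ≈ 7.15
- LC = √91
- LG ≈ 13.02
After 2 steps:
- ∠CDH = 36.39°
- ∠CHD = 98.61°
- ∠CLH = 33°
- ∠GLH = 29.25°
- ∠HCL = 27°
- ∠HGL = 15.75°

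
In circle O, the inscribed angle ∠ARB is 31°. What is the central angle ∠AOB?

The inscribed angle theorem states that a central angle is always twice any inscribed angle that subtends the same arc.
Since the inscribed angle is 31°, the central angle = 2 × 31° = 62°.

62°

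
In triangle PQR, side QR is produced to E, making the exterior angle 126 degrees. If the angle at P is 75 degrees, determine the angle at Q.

By the exterior angle theorem: exterior angle = sum of remote interior angles.
126 = 75 + angle Q
angle Q = 126 - 75 = 51 degrees

51 degrees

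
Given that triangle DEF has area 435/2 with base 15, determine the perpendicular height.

height = 2 * 435/2 / 15 = 29

29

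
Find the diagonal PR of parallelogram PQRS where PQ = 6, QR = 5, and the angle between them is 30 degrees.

Law of cosines: d^2 = 6^2 + 5^2 - 2(6)(5)cos(30°) = 61 - 30*sqrt(3), so d = sqrt(61 - 30*sqrt(3)).

sqrt(61 - 30*sqrt(3))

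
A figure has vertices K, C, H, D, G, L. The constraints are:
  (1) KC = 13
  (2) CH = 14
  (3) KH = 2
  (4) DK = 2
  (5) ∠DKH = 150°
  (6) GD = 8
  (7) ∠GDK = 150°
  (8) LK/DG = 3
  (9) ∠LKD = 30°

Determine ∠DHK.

Step 1: By the law of cosines on triangle HKD: HD² = 2² + 2² − 2·2·2·cos(150°) = 14.93, so HD ≈ 3.86.
Step 2: By the inverse law of cosines on triangle DHK: cos(∠DHK) = (3.86² + 2² − 2²) / (2·3.86·2) = 14.93/15.45 = 0.9659, so ∠DHK = 15°.

Therefore, the measure of angle ∠DHK = 15°.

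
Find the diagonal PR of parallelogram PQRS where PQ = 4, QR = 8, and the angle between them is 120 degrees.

Law of cosines: d^2 = 4^2 + 8^2 - 2(4)(8)cos(120°) = 112, so d = 4*sqrt(7).

4*sqrt(7)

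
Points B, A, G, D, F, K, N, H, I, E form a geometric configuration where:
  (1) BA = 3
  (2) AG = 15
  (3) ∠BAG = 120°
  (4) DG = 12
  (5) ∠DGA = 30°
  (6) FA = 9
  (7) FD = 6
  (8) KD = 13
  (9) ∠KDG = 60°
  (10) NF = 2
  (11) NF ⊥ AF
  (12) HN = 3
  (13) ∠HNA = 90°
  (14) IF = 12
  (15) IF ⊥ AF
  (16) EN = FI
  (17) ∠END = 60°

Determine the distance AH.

Step 1: By the law of cosines on triangle NFA: NA² = 2² + 9² − 2·2·9·cos(90°) = 85, so NA = √85.
Step 2: By the law of cosines on triangle ANH: AH² = √85² + 3² − 2·√85·3·cos(90°) = 94, so AH = √94.

Therefore, the length of AH = √94.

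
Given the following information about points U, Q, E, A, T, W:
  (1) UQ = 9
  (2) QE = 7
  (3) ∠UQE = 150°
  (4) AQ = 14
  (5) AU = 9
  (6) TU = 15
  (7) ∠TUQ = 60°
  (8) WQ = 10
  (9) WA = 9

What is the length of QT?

Step 1: By the law of cosines on triangle QUT: QT² = 9² + 15² − 2·9·15·cos(60°) = 171, so QT = 3·√19.

Therefore, the length of QT = 3·√19.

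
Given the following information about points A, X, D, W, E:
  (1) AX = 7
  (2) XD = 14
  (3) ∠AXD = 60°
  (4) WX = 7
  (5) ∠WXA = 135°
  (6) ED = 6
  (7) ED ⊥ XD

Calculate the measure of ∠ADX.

Step 1: By the law of cosines on triangle DXA: DA² = 14² + 7² − 2·14·7·cos(60°) = 147, so DA = 7·√3.
Step 2: By the inverse law of cosines on triangle ADX: cos(∠ADX) = ((7·√3)² + 14² − 7²) / (2·7·√3·14) = 294/339.48 = 0.866, so ∠ADX = 30°.

Therefore, the measure of angle ∠ADX = 30°.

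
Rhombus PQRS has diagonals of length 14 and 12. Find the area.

Area = (14 * 12) / 2 = 168 / 2 = 84

84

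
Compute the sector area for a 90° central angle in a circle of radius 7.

Sector area = πr² × θ/360
= π × 7² × 1/4
= π × 49 × 1/4
= 49*pi/4

49*pi/4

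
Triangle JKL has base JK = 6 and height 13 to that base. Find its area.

Area = (1/2)(6)(13) = 39

39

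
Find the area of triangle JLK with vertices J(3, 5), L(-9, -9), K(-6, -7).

Shoelace: Area = (1/2)|3(-9--7) + -9(-7-5) + -6(5--9)| = (1/2)(18) = 9

9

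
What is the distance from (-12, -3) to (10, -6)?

The horizontal distance is |10 - -12| = 22 and the vertical distance is |-6 - -3| = 3.
By the Pythagorean theorem, d = sqrt(22^2 + 3^2) = sqrt(493).

sqrt(493)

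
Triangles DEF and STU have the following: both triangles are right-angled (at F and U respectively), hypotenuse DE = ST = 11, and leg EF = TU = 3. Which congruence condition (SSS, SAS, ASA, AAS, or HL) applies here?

The given information provides:
both triangles are right-angled (at F and U respectively), hypotenuse DE = ST = 11, and leg EF = TU = 3
This matches the HL congruence theorem.
The hypotenuse and one leg of two right triangles are equal (Hypotenuse-Leg).

HL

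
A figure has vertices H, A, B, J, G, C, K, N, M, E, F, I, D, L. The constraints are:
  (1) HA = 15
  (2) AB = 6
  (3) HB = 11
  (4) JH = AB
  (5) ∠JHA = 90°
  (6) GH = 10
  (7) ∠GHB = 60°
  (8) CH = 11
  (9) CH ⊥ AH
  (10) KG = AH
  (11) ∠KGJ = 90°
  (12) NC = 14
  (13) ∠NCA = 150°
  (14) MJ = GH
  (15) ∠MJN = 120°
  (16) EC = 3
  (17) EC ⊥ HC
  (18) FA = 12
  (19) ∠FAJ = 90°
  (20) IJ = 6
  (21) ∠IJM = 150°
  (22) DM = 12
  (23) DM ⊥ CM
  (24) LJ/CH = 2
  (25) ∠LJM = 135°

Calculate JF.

From the given relations: JH = AB = 6.
Step 1: By the law of cosines on triangle JHA: JA² = 6² + 15² − 2·6·15·cos(90°) = 261, so JA = 3·√29.
Step 2: By the law of cosines on triangle JAF: JF² = (3·√29)² + 12² − 2·3·√29·12·cos(90°) = 405, so JF = 9·√5.

Therefore, the length of JF = 9·√5.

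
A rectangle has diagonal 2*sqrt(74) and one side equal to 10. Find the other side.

b = sqrt(d^2 - a^2) = sqrt(296 - 100) = sqrt(196) = 14

14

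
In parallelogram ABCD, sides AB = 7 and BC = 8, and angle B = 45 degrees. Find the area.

Area = a * b * sin(theta)
Area = 7 * 8 * sin(45 degrees)
Area = 56 * sqrt(2)/2
Area = 28*sqrt(2)

28*sqrt(2)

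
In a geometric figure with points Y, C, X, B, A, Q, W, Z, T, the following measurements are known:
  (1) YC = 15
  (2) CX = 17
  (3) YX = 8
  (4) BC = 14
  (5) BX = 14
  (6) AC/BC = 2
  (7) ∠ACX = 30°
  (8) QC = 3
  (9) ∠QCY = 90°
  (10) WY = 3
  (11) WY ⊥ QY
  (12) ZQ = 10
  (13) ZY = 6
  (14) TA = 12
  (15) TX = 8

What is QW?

Step 1: By the law of cosines on triangle QCY: QY² = 3² + 15² − 2·3·15·cos(90°) = 234, so QY = 3·√26.
Step 2: By the law of cosines on triangle QYW: QW² = (3·√26)² + 3² − 2·3·√26·3·cos(90°) = 243, so QW = 9·√3.

Therefore, the length of QW = 9·√3.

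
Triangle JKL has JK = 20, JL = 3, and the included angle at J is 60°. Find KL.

When two sides and the included angle are known, the law of cosines gives the third side.
c^2 = a^2 + b^2 - 2ab cos(C) generalizes the Pythagorean theorem to non-right triangles.
Here: KL^2 = 400 + 9 - 120*(1/2) = 349
KL = sqrt(349)

sqrt(349)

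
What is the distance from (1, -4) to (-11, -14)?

d = sqrt((-11 - 1)^2 + (-14 - -4)^2)
d = sqrt(-12^2 + -10^2)
d = sqrt(144 + 100)
d = sqrt(244) = 2*sqrt(61)

2*sqrt(61)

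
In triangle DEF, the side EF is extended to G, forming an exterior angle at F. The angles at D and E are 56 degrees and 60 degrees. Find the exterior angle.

The interior angle at F is 180 - 56 - 60 = 64 degrees.
The exterior angle and interior angle at F are supplementary:
Exterior angle = 180 - 64 = 116 degrees.

116 degrees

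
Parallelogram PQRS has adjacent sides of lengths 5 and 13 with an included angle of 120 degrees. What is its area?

The area of a parallelogram equals the product of two adjacent sides times the sine of the included angle.
This is because the height equals 13 * sin(120°) = 13*sqrt(3)/2.
Area = 5 * 13*sqrt(3)/2 = 65*sqrt(3)/2

65*sqrt(3)/2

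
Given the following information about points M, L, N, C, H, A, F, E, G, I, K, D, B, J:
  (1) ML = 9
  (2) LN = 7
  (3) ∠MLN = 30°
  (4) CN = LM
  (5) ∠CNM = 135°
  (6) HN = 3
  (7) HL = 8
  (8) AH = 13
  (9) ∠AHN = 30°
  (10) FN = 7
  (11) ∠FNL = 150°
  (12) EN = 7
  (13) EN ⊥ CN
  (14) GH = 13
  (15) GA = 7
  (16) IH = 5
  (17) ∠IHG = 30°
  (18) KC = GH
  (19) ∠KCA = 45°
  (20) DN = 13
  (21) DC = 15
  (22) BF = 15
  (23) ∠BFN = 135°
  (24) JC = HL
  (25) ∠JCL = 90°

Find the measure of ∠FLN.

Step 1: By the law of cosines on triangle LNF: LF² = 7² + 7² − 2·7·7·cos(150°) = 182.87, so LF ≈ 13.52.
Step 2: By the inverse law of cosines on triangle FLN: cos(∠FLN) = (13.52² + 7² − 7²) / (2·13.52·7) = 182.87/189.32 = 0.9659, so ∠FLN = 15°.

Therefore, the measure of angle ∠FLN = 15°.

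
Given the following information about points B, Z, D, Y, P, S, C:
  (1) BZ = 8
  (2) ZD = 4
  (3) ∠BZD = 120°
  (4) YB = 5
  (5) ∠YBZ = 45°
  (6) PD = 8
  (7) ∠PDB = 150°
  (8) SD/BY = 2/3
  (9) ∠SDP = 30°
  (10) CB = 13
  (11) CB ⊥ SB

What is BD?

Step 1: By the law of cosines on triangle BZD: BD² = 8² + 4² − 2·8·4·cos(120°) = 112, so BD = 4·√7.

Therefore, the length of BD = 4·√7.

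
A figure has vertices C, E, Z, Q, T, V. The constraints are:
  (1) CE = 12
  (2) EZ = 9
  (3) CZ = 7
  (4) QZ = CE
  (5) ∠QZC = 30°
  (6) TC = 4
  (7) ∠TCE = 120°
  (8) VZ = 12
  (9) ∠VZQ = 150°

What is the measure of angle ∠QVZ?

From the given relations: QZ = CE = 12.
Step 1: By the law of cosines on triangle VZQ: VQ² = 12² + 12² − 2·12·12·cos(150°) = 537.42, so VQ ≈ 23.18.
Step 2: By the inverse law of cosines on triangle QVZ: cos(∠QVZ) = (23.18² + 12² − 12²) / (2·23.18·12) = 537.42/556.37 = 0.9659, so ∠QVZ = 15°.

Therefore, the measure of angle ∠QVZ = 15°.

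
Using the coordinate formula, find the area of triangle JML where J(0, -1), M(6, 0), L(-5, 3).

Shoelace: Area = (1/2)|0(0-3) + 6(3--1) + -5(-1-0)| = (1/2)(29) = 29/2

29/2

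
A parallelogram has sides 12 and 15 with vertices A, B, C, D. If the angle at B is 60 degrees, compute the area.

Area = a * b * sin(theta)
Area = 12 * 15 * sin(60 degrees)
Area = 180 * sqrt(3)/2
Area = 90*sqrt(3)

90*sqrt(3)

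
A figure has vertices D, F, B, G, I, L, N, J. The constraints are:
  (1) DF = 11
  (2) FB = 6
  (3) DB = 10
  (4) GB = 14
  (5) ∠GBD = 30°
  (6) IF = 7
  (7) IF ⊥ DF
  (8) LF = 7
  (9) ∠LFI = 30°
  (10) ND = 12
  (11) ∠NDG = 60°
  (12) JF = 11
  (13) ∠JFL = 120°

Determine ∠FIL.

Step 1: By the law of cosines on triangle IFL: IL² = 7² + 7² − 2·7·7·cos(30°) = 13.13, so IL ≈ 3.62.
Step 2: By the inverse law of cosines on triangle FIL: cos(∠FIL) = (7² + 3.62² − 7²) / (2·7·3.62) = 13.13/50.73 = 0.2588, so ∠FIL = 75°.

Therefore, the measure of angle ∠FIL = 75°.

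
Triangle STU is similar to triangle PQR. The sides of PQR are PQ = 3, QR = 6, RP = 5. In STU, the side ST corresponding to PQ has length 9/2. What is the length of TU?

k = 9/2/3 = 3/2. TU = 3/2 * 6 = 9.

9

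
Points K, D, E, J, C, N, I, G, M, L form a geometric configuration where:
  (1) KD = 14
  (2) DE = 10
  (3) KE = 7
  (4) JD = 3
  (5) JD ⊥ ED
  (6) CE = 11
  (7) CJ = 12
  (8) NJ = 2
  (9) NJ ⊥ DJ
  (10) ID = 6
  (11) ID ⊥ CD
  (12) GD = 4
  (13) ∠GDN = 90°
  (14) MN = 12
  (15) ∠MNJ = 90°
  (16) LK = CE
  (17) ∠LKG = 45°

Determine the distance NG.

Step 1: By the law of cosines on triangle DJN: DN² = 3² + 2² − 2·3·2·cos(90°) = 13, so DN = √13.
Step 2: By the law of cosines on triangle NDG: NG² = √13² + 4² − 2·√13·4·cos(90°) = 29, so NG = √29.

Therefore, the length of NG = √29.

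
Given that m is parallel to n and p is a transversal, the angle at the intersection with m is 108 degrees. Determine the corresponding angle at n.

When a transversal crosses parallel lines, angles in the same position at each intersection are called corresponding angles.
These are always equal, so the answer is 108 degrees.

108 degrees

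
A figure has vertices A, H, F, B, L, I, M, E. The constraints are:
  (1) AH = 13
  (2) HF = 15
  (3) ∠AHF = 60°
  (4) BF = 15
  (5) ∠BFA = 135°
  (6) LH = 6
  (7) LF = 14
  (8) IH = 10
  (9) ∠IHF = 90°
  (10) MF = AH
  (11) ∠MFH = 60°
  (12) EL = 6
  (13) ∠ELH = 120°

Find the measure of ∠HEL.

Step 1: By the law of cosines on triangle ELH: EH² = 6² + 6² − 2·6·6·cos(120°) = 108, so EH = 6·√3.
Step 2: By the inverse law of cosines on triangle HEL: cos(∠HEL) = ((6·√3)² + 6² − 6²) / (2·6·√3·6) = 108/124.71 = 0.866, so ∠HEL = 30°.

Therefore, the measure of angle ∠HEL = 30°.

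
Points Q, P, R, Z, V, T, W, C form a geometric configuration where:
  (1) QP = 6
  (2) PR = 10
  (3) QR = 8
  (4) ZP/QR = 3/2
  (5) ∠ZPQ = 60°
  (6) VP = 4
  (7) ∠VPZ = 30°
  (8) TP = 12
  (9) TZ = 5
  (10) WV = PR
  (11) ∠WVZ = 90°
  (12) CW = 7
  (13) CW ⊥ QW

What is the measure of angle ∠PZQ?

From the given relations: ZP = 3/2·QR = 3/2·8 = 12.
Step 1: By the law of cosines on triangle ZPQ: ZQ² = 12² + 6² − 2·12·6·cos(60°) = 108, so ZQ = 6·√3.
Step 2: By the inverse law of cosines on triangle PZQ: cos(∠PZQ) = (12² + (6·√3)² − 6²) / (2·12·6·√3) = 216/249.42 = 0.866, so ∠PZQ = 30°.

Therefore, the measure of angle ∠PZQ = 30°.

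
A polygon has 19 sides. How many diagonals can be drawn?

Each of the 19 vertices connects to 16 non-adjacent vertices via diagonals.
Total connections = 19 × 16 = 304, but each diagonal is counted twice.
Number of diagonals = 304 / 2 = 152.

152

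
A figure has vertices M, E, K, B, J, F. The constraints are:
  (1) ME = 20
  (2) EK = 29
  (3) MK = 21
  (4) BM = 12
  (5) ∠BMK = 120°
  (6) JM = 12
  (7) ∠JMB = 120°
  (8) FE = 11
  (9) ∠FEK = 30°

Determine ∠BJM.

Step 1: By the law of cosines on triangle JMB: JB² = 12² + 12² − 2·12·12·cos(120°) = 432, so JB = 12·√3.
Step 2: By the inverse law of cosines on triangle BJM: cos(∠BJM) = ((12·√3)² + 12² − 12²) / (2·12·√3·12) = 432/498.83 = 0.866, so ∠BJM = 30°.

Therefore, the measure of angle ∠BJM = 30°.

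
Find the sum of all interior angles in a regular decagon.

The sum of interior angles of an n-sided polygon is (n - 2) * 180.
For n = 10: (10 - 2) * 180 = 8 * 180 = 1440 degrees.

1440 degrees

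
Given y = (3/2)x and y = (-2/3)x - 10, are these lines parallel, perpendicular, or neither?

Slope of line 1: m1 = 3/2
Slope of line 2: m2 = -2/3
m1 * m2 = -1, so perpendicular.

Perpendicular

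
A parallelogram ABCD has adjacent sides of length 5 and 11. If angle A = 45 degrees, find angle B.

In a parallelogram, consecutive angles are supplementary (sum to 180°).
angle B = 180 - angle A
angle B = 180 - 45
angle B = 135 degrees

135 degrees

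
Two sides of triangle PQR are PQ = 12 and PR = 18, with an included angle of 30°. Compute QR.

When two sides and the included angle are known, the law of cosines gives the third side.
c^2 = a^2 + b^2 - 2ab cos(C) generalizes the Pythagorean theorem to non-right triangles.
Here: QR^2 = 144 + 324 - 432*(sqrt(3)/2) = 468 - 216*sqrt(3)
QR = 6*sqrt(13 - 6*sqrt(3))

6*sqrt(13 - 6*sqrt(3))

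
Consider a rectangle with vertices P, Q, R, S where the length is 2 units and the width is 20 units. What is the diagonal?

Using the Pythagorean theorem:
d² = 2² + 20² = 4 + 400 = 404
d = sqrt(404) = 2*sqrt(101)

2*sqrt(101)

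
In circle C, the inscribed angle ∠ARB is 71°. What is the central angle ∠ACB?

The inscribed angle theorem states that a central angle is always twice any inscribed angle that subtends the same arc.
Since the inscribed angle is 71°, the central angle = 2 × 71° = 142°.

142°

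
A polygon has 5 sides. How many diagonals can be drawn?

Each of the 5 vertices connects to 2 non-adjacent vertices via diagonals.
Total connections = 5 × 2 = 10, but each diagonal is counted twice.
Number of diagonals = 10 / 2 = 5.

5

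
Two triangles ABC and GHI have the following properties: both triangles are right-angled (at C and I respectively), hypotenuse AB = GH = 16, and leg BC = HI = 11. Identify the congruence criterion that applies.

Consider the given information: both triangles are right-angled (at C and I respectively), hypotenuse AB = GH = 16, and leg BC = HI = 11
This is not SSS or ASA: SSS requires all three pairs of sides, but we don't have that. ASA requires two angles and the side between them.
The correct criterion is HL. The hypotenuse and one leg of two right triangles are equal (Hypotenuse-Leg).

HL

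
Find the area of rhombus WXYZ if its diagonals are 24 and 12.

Area = (24 * 12) / 2 = 288 / 2 = 144

144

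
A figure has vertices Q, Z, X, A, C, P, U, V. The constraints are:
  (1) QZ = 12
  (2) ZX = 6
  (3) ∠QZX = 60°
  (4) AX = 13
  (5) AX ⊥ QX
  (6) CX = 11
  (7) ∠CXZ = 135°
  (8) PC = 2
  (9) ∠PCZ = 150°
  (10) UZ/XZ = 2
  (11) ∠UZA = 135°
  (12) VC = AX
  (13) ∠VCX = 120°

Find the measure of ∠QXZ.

Step 1: By the law of cosines on triangle XZQ: XQ² = 6² + 12² − 2·6·12·cos(60°) = 108, so XQ = 6·√3.
Step 2: By the inverse law of cosines on triangle QXZ: cos(∠QXZ) = ((6·√3)² + 6² − 12²) / (2·6·√3·6) = 0/124.71 = 0, so ∠QXZ = 90°.

Therefore, the measure of angle ∠QXZ = 90°.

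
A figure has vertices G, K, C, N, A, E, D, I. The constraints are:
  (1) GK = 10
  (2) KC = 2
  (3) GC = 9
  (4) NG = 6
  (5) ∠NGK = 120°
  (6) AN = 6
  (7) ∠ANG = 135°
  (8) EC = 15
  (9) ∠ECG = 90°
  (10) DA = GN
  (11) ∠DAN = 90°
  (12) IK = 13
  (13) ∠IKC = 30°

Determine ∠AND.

From the given relations: DA = GN = 6.
Step 1: By the law of cosines on triangle NAD: ND² = 6² + 6² − 2·6·6·cos(90°) = 72, so ND = 6·√2.
Step 2: By the inverse law of cosines on triangle AND: cos(∠AND) = (6² + (6·√2)² − 6²) / (2·6·6·√2) = 72/101.82 = 0.7071, so ∠AND = 45°.

Therefore, the measure of angle ∠AND = 45°.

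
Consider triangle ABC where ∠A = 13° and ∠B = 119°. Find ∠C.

angle C = 180 - 13 - 119 = 48 degrees.

48 degrees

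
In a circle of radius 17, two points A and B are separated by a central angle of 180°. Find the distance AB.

Chord length = 2r sin(θ/2)
= 2 × 17 × sin(180°/2)
= 2 × 17 × sin(90°)
= 34

34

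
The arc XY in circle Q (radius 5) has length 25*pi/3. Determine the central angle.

θ = 360 × 25*pi/3 / (2π × 5) = 300° (rearranging arc length formula).

300°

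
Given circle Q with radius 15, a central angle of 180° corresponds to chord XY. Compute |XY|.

Chord = 2(15) sin(90°) = 30

30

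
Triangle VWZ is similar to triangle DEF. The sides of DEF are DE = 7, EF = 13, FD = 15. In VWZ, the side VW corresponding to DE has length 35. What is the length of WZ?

k = 35/7 = 5. WZ = 5 * 13 = 65.

65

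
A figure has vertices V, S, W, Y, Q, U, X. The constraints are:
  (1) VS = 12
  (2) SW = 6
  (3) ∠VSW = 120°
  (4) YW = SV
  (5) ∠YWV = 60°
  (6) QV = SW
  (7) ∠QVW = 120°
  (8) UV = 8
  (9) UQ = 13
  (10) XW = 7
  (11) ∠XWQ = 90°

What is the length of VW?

Step 1: By the law of cosines on triangle VSW: VW² = 12² + 6² − 2·12·6·cos(120°) = 252, so VW = 6·√7.

Therefore, the length of VW = 6·√7.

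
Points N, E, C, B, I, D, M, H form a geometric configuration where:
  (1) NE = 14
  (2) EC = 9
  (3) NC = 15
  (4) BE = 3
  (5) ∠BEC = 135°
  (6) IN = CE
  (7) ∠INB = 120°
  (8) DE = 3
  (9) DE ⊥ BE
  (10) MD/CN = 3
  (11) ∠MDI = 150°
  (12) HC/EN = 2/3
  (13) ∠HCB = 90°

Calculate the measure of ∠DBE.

Step 1: By the law of cosines on triangle BED: BD² = 3² + 3² − 2·3·3·cos(90°) = 18, so BD = 3·√2.
Step 2: By the inverse law of cosines on triangle DBE: cos(∠DBE) = ((3·√2)² + 3² − 3²) / (2·3·√2·3) = 18/25.46 = 0.7071, so ∠DBE = 45°.

Therefore, the measure of angle ∠DBE = 45°.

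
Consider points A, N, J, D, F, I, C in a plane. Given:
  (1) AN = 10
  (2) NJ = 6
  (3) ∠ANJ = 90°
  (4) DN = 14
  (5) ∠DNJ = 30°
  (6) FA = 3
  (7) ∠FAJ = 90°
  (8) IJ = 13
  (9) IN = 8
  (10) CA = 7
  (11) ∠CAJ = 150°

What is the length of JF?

Step 1: By the law of cosines on triangle JNA: JA² = 6² + 10² − 2·6·10·cos(90°) = 136, so JA = 2·√34.
Step 2: By the law of cosines on triangle JAF: JF² = (2·√34)² + 3² − 2·2·√34·3·cos(90°) = 145, so JF = √145.

Therefore, the length of JF = √145.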